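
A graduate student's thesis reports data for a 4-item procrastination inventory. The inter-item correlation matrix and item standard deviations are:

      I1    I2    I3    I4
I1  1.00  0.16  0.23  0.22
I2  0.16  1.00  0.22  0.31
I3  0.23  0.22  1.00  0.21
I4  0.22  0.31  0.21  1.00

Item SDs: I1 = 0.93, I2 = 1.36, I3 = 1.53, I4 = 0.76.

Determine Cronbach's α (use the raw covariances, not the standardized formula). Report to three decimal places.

α = 0.503

Σσ²ᵢ = 0.93² + 1.36² + 1.53² + 0.76² = 5.6330
Covariances σ_ij = r_ij · s_i · s_j:
  σ(I1,I2) = 0.16 × 0.93 × 1.36 = 0.2024
  σ(I1,I3) = 0.23 × 0.93 × 1.53 = 0.3273
  σ(I1,I4) = 0.22 × 0.93 × 0.76 = 0.1555
  σ(I2,I3) = 0.22 × 1.36 × 1.53 = 0.4578
  σ(I2,I4) = 0.31 × 1.36 × 0.76 = 0.3204
  σ(I3,I4) = 0.21 × 1.53 × 0.76 = 0.2442
σ²_T = Σσ²ᵢ + 2·Σσ_ij = 5.6330 + 2 × 1.7076 = 9.0482
α = (4/3)·(1 − 5.6330/9.0482) = 0.503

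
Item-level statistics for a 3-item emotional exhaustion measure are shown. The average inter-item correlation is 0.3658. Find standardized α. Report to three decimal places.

Standardized α = k·r̄ / (1 + (k−1)·r̄) = 3 × 0.3658 / (1 + 2 × 0.3658)
  = 1.0974 / 1.7316 = 0.634

standardized α = 0.634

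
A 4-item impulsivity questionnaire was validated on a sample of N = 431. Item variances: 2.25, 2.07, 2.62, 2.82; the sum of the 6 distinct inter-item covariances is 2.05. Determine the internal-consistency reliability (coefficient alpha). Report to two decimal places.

ΣVar(i) = 2.25 + 2.07 + 2.62 + 2.82 = 9.76
Sum of distinct covariances = 2.05
σ²_total = ΣVar(i) + 2·Σcov = 9.76 + 2 × 2.05 = 13.86
α = (4/3)·(1 − 9.76/13.86) = 0.39

α = 0.39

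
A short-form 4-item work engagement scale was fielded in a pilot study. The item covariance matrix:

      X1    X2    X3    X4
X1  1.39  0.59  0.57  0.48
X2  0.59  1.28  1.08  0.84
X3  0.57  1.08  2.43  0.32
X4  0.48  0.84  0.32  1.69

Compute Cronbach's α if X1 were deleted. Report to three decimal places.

Remaining items: X2, X3, X4 (k = 3).
ΣVar(i) = 1.28 + 2.43 + 1.69 = 5.40
total variance = 5.40 + 2 × 2.24 = 9.88
α (item deleted) = (3/2)·(1 − 5.40/9.88) = 0.680

α = 0.680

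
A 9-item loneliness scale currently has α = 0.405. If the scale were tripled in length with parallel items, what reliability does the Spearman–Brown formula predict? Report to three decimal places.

predicted reliability = 0.671

Length factor m = 3
α' = m·α / (1 + (m−1)·α)
   = 3 × 0.405 / (1 + (3 − 1) × 0.405)
   = 1.2150 / 1.8100 = 0.671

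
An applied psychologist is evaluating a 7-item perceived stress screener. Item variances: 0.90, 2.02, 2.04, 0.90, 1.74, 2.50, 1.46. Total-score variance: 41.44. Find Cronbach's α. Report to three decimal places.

α = 0.841

sum of item variances = 0.90 + 2.02 + 2.04 + 0.90 + 1.74 + 2.50 + 1.46 = 11.56
α = (k/(k−1))·(1 − sum of item variances/σ²_total) = (7/6)·(1 − 11.56/41.44) = 0.841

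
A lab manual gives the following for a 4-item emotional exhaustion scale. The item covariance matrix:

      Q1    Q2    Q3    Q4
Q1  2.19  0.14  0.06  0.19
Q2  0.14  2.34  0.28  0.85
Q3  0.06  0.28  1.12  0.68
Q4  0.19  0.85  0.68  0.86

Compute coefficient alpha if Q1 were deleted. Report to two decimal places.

α = 0.68

Remaining items: Q2, Q3, Q4 (k = 3).
sum of item variances = 2.34 + 1.12 + 0.86 = 4.32
Var(T) = 4.32 + 2 × 1.81 = 7.94
α (item deleted) = (3/2)·(1 − 4.32/7.94) = 0.68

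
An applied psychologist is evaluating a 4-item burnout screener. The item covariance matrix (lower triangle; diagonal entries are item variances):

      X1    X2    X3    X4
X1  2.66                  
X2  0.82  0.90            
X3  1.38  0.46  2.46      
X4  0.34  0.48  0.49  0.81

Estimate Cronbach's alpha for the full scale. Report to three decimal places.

sum of item variances = 2.66 + 0.90 + 2.46 + 0.81 = 6.83
Sum of the distinct covariances = 3.97
Var(T) = 6.83 + 2 × 3.97 = 14.77
α = (k/(k−1))·(1 − sum of item variances/Var(T)) = (4/3)·(1 − 6.83/14.77) = 0.717

α = 0.717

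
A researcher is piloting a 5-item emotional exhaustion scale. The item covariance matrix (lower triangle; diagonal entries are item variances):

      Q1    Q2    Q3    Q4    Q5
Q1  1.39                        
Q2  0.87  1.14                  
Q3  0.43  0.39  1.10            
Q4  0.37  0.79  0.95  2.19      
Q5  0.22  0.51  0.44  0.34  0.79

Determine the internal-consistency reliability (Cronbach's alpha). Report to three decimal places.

Σσᵢ² = 1.39 + 1.14 + 1.10 + 2.19 + 0.79 = 6.61
Sum of the distinct covariances = 5.31
σ²_total = 6.61 + 2 × 5.31 = 17.23
α = (k/(k−1))·(1 − Σσᵢ²/σ²_total) = (5/4)·(1 − 6.61/17.23) = 0.770

Cronbach's alpha = 0.770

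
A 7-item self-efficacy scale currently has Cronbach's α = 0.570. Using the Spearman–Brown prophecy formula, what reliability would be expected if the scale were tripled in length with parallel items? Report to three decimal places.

predicted reliability = 0.799

Length factor m = 3
α' = m·α / (1 + (m−1)·α)
   = 3 × 0.570 / (1 + (3 − 1) × 0.570)
   = 1.7100 / 2.1400 = 0.799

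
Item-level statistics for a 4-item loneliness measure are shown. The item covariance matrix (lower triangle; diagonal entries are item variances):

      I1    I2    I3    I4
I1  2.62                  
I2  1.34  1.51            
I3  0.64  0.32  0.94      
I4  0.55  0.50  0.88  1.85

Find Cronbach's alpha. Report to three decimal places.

Σσ²ᵢ = 2.62 + 1.51 + 0.94 + 1.85 = 6.92
Sum of the distinct covariances = 4.23
Var(T) = 6.92 + 2 × 4.23 = 15.38
α = (k/(k−1))·(1 − Σσ²ᵢ/Var(T)) = (4/3)·(1 − 6.92/15.38) = 0.733

α = 0.733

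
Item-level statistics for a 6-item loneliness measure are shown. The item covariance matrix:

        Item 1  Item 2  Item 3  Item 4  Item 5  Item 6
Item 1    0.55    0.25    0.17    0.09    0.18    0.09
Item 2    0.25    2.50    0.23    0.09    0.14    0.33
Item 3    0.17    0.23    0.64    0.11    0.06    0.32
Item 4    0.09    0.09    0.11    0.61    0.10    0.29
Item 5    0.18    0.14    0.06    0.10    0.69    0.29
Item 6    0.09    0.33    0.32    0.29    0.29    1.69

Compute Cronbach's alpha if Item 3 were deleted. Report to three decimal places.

α = 0.475

Remaining items: Item 1, Item 2, Item 4, Item 5, Item 6 (k = 5).
sum of item variances = 0.55 + 2.50 + 0.61 + 0.69 + 1.69 = 6.04
total variance = 6.04 + 2 × 1.85 = 9.74
α (item deleted) = (5/4)·(1 − 6.04/9.74) = 0.475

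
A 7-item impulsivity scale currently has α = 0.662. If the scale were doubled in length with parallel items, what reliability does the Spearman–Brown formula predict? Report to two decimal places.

Length factor m = 2
α' = m·α / (1 + (m−1)·α)
   = 2 × 0.662 / (1 + (2 − 1) × 0.662)
   = 1.3240 / 1.6620 = 0.80

predicted reliability = 0.80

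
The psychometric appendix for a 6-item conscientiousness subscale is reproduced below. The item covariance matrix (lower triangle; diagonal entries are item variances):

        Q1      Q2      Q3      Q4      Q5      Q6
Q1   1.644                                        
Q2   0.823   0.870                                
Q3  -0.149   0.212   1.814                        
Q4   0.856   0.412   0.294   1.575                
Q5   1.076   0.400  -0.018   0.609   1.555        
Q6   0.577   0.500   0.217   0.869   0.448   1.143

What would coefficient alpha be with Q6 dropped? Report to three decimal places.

coefficient alpha = 0.685

Remaining items: Q1, Q2, Q3, Q4, Q5 (k = 5).
sum of item variances = 1.644 + 0.870 + 1.814 + 1.575 + 1.555 = 7.458
total variance = 7.458 + 2 × 4.515 = 16.488
α (item deleted) = (5/4)·(1 − 7.458/16.488) = 0.685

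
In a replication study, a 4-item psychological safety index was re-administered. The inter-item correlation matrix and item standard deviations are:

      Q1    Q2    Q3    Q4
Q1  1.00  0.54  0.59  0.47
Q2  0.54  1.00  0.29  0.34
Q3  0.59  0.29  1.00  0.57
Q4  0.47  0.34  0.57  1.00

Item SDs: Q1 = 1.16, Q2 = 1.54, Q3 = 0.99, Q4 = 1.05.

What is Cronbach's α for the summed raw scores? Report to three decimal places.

α = 0.756

Σσ²ᵢ = 1.16² + 1.54² + 0.99² + 1.05² = 5.7998
Covariances σ_ij = r_ij · s_i · s_j:
  σ(Q1,Q2) = 0.54 × 1.16 × 1.54 = 0.9647
  σ(Q1,Q3) = 0.59 × 1.16 × 0.99 = 0.6776
  σ(Q1,Q4) = 0.47 × 1.16 × 1.05 = 0.5725
  σ(Q2,Q3) = 0.29 × 1.54 × 0.99 = 0.4421
  σ(Q2,Q4) = 0.34 × 1.54 × 1.05 = 0.5498
  σ(Q3,Q4) = 0.57 × 0.99 × 1.05 = 0.5925
σ²_T = Σσ²ᵢ + 2·Σσ_ij = 5.7998 + 2 × 3.7992 = 13.3982
α = (4/3)·(1 − 5.7998/13.3982) = 0.756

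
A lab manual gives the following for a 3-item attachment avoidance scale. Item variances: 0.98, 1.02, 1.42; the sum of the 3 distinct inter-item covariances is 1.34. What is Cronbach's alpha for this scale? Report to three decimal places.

α = 0.659

ΣVar(i) = 0.98 + 1.02 + 1.42 = 3.42
Sum of distinct covariances = 1.34
Var(T) = ΣVar(i) + 2·Σcov = 3.42 + 2 × 1.34 = 6.10
α = (3/2)·(1 − 3.42/6.10) = 0.659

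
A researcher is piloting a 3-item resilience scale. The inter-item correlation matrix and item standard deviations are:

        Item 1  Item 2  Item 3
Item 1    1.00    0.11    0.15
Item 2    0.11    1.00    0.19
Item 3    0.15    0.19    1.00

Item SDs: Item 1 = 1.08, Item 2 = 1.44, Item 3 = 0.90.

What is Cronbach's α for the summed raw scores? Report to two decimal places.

Σσ²ᵢ = 1.08² + 1.44² + 0.90² = 4.0500
Covariances σ_ij = r_ij · s_i · s_j:
  σ(Item 1,Item 2) = 0.11 × 1.08 × 1.44 = 0.1711
  σ(Item 1,Item 3) = 0.15 × 1.08 × 0.90 = 0.1458
  σ(Item 2,Item 3) = 0.19 × 1.44 × 0.90 = 0.2462
σ²_T = Σσ²ᵢ + 2·Σσ_ij = 4.0500 + 2 × 0.5631 = 5.1762
α = (3/2)·(1 − 4.0500/5.1762) = 0.33

α = 0.33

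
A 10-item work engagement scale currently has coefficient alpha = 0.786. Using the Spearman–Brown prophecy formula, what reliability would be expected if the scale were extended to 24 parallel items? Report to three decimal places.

Length factor m = 24/10 = 2.4000
α' = m·α / (1 + (m−1)·α)
   = 24/10 × 0.786 / (1 + (24/10 − 1) × 0.786)
   = 1.8864 / 2.1004 = 0.898

predicted reliability = 0.898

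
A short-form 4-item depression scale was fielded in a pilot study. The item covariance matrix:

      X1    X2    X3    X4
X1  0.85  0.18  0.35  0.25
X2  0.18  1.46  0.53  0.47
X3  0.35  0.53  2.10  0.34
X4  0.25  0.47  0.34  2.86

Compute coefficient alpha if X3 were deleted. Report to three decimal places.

α = 0.387

Remaining items: X1, X2, X4 (k = 3).
ΣVar(i) = 0.85 + 1.46 + 2.86 = 5.17
Var(T) = 5.17 + 2 × 0.90 = 6.97
α (item deleted) = (3/2)·(1 − 5.17/6.97) = 0.387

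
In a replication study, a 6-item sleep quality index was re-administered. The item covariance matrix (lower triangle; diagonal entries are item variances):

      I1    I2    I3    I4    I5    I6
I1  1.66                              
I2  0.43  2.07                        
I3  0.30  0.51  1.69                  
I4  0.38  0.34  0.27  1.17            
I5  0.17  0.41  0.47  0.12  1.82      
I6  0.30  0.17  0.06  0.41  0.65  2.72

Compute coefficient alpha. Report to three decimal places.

α = 0.567

sum of item variances = 1.66 + 2.07 + 1.69 + 1.17 + 1.82 + 2.72 = 11.13
Sum of off-diagonal covariances = 4.99
Var(T) = 11.13 + 2 × 4.99 = 21.11
α = (k/(k−1))·(1 − sum of item variances/Var(T)) = (6/5)·(1 − 11.13/21.11) = 0.567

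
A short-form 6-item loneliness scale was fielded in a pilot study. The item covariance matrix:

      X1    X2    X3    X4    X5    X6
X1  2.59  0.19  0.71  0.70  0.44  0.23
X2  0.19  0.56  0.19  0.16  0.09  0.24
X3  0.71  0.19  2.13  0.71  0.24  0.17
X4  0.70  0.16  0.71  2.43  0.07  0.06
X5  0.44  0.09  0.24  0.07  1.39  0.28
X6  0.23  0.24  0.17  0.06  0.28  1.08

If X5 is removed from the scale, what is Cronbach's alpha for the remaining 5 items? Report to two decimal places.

Remaining items: X1, X2, X3, X4, X6 (k = 5).
sum of item variances = 2.59 + 0.56 + 2.13 + 2.43 + 1.08 = 8.79
Var(T) = 8.79 + 2 × 3.36 = 15.51
α (item deleted) = (5/4)·(1 − 8.79/15.51) = 0.54

Cronbach's alpha = 0.54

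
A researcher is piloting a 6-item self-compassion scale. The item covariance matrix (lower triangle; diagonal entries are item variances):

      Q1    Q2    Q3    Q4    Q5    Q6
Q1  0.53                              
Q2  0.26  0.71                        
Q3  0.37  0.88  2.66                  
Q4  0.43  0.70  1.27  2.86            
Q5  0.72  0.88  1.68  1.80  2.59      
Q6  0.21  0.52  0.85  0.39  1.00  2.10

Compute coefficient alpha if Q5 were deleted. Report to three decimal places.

α = 0.713

Remaining items: Q1, Q2, Q3, Q4, Q6 (k = 5).
ΣVar(i) = 0.53 + 0.71 + 2.66 + 2.86 + 2.10 = 8.86
total variance = 8.86 + 2 × 5.88 = 20.62
α (item deleted) = (5/4)·(1 − 8.86/20.62) = 0.713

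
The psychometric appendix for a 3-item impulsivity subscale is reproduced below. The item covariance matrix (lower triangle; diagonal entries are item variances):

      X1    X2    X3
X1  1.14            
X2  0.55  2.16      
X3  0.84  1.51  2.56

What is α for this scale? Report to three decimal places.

α = 0.746

ΣVar(i) = 1.14 + 2.16 + 2.56 = 5.86
Sum of the distinct covariances = 2.90
Var(T) = 5.86 + 2 × 2.90 = 11.66
α = (k/(k−1))·(1 − ΣVar(i)/Var(T)) = (3/2)·(1 − 5.86/11.66) = 0.746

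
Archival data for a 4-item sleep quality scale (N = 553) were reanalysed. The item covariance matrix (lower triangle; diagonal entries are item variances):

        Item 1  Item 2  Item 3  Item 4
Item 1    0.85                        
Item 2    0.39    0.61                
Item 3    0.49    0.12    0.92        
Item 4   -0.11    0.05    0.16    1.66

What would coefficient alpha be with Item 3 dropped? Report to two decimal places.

Remaining items: Item 1, Item 2, Item 4 (k = 3).
sum of item variances = 0.85 + 0.61 + 1.66 = 3.12
Var(T) = 3.12 + 2 × 0.33 = 3.78
α (item deleted) = (3/2)·(1 − 3.12/3.78) = 0.26

coefficient alpha = 0.26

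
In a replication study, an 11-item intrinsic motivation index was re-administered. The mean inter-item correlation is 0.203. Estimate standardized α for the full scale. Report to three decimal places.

standardized α = 0.737

Standardized α = k·r̄ / (1 + (k−1)·r̄) = 11 × 0.203 / (1 + 10 × 0.203)
  = 2.2330 / 3.0300 = 0.737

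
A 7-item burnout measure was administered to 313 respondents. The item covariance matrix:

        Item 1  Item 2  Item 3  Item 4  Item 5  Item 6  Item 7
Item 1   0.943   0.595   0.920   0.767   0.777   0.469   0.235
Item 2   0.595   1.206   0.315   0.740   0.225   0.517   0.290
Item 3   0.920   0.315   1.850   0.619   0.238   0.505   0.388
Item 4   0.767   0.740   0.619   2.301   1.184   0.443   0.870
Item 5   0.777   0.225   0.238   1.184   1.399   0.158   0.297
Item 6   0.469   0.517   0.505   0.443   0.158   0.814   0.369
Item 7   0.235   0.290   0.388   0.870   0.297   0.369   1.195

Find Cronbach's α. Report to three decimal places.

Σσᵢ² = 0.943 + 1.206 + 1.850 + 2.301 + 1.399 + 0.814 + 1.195 = 9.708
Σ_{i<j} σ_ij = 10.921
Var(T) = 9.708 + 2 × 10.921 = 31.550
α = (k/(k−1))·(1 − Σσᵢ²/Var(T)) = (7/6)·(1 − 9.708/31.550) = 0.808

α = 0.808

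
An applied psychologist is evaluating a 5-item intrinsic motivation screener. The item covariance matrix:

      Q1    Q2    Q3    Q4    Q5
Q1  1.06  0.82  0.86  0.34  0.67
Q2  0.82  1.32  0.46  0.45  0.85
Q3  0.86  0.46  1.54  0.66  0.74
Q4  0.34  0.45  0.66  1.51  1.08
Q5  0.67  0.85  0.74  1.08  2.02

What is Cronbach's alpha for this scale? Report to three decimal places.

Cronbach's alpha = 0.813

Σσᵢ² = 1.06 + 1.32 + 1.54 + 1.51 + 2.02 = 7.45
Σ_{i<j} σ_ij = 6.93
total variance = 7.45 + 2 × 6.93 = 21.31
α = (k/(k−1))·(1 − Σσᵢ²/total variance) = (5/4)·(1 − 7.45/21.31) = 0.813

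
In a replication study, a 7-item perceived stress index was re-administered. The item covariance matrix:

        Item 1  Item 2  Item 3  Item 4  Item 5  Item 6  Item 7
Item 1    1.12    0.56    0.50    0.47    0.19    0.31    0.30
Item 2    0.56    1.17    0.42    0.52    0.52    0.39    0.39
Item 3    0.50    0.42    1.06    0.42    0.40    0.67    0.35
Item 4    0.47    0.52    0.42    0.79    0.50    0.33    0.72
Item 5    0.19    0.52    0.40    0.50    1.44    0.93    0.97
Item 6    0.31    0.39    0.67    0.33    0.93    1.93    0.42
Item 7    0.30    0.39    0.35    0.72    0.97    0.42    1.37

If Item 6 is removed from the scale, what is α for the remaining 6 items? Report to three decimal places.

Remaining items: Item 1, Item 2, Item 3, Item 4, Item 5, Item 7 (k = 6).
ΣVar(i) = 1.12 + 1.17 + 1.06 + 0.79 + 1.44 + 1.37 = 6.95
Var(T) = 6.95 + 2 × 7.23 = 21.41
α (item deleted) = (6/5)·(1 − 6.95/21.41) = 0.810

α = 0.810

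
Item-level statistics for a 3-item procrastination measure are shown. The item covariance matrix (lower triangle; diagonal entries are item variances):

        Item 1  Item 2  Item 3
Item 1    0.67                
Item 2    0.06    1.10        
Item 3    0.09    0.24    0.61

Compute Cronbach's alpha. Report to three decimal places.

α = 0.370

sum of item variances = 0.67 + 1.10 + 0.61 = 2.38
Sum of the distinct covariances = 0.39
total variance = 2.38 + 2 × 0.39 = 3.16
α = (k/(k−1))·(1 − sum of item variances/total variance) = (3/2)·(1 − 2.38/3.16) = 0.370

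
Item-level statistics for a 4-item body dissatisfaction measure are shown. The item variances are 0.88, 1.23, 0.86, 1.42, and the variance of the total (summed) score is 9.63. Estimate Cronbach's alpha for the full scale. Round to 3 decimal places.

Σσ²ᵢ = 0.88 + 1.23 + 0.86 + 1.42 = 4.39
α = (k/(k−1))·(1 − Σσ²ᵢ/Var(T)) = (4/3)·(1 − 4.39/9.63) = 0.726

α = 0.726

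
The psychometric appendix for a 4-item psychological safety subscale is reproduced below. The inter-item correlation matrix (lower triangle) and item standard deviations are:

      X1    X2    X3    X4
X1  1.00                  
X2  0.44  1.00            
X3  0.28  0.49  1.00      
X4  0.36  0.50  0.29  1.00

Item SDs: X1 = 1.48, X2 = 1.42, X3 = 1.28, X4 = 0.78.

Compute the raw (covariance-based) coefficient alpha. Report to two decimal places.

Σσ²ᵢ = 1.48² + 1.42² + 1.28² + 0.78² = 6.4536
Covariances σ_ij = r_ij · s_i · s_j:
  σ(X1,X2) = 0.44 × 1.48 × 1.42 = 0.9247
  σ(X1,X3) = 0.28 × 1.48 × 1.28 = 0.5304
  σ(X1,X4) = 0.36 × 1.48 × 0.78 = 0.4156
  σ(X2,X3) = 0.49 × 1.42 × 1.28 = 0.8906
  σ(X2,X4) = 0.50 × 1.42 × 0.78 = 0.5538
  σ(X3,X4) = 0.29 × 1.28 × 0.78 = 0.2895
σ²_T = Σσ²ᵢ + 2·Σσ_ij = 6.4536 + 2 × 3.6046 = 13.6628
α = (4/3)·(1 − 6.4536/13.6628) = 0.70

α = 0.70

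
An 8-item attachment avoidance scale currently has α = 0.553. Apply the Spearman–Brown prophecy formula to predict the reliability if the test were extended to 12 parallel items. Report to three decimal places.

Length factor m = 12/8 = 1.5000
α' = m·α / (1 + (m−1)·α)
   = 12/8 × 0.553 / (1 + (12/8 − 1) × 0.553)
   = 0.8295 / 1.2765 = 0.650

predicted reliability = 0.650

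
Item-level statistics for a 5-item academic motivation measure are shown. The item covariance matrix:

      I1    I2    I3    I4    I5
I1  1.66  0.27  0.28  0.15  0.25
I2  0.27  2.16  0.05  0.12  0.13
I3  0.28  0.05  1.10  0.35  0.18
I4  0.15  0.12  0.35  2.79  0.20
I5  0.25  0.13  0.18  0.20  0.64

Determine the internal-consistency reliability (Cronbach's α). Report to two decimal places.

ΣVar(i) = 1.66 + 2.16 + 1.10 + 2.79 + 0.64 = 8.35
Sum of the distinct covariances = 1.98
Var(T) = 8.35 + 2 × 1.98 = 12.31
α = (k/(k−1))·(1 − ΣVar(i)/Var(T)) = (5/4)·(1 − 8.35/12.31) = 0.40

Cronbach's α = 0.40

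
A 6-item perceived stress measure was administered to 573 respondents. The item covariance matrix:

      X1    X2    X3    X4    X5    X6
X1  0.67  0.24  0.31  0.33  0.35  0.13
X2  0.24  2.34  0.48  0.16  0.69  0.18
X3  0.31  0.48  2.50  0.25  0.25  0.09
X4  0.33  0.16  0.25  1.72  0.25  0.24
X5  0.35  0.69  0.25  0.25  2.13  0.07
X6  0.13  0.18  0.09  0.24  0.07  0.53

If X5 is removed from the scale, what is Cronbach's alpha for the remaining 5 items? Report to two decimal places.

Remaining items: X1, X2, X3, X4, X6 (k = 5).
Σσᵢ² = 0.67 + 2.34 + 2.50 + 1.72 + 0.53 = 7.76
σ²_total = 7.76 + 2 × 2.41 = 12.58
α (item deleted) = (5/4)·(1 − 7.76/12.58) = 0.48

Cronbach's alpha = 0.48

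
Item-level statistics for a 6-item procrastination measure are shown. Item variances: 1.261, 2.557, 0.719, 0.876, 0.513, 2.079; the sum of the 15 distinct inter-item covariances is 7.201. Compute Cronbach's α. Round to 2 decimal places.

α = 0.77

ΣVar(i) = 1.261 + 2.557 + 0.719 + 0.876 + 0.513 + 2.079 = 8.005
Sum of distinct covariances = 7.201
σ²_total = ΣVar(i) + 2·Σcov = 8.005 + 2 × 7.201 = 22.407
α = (6/5)·(1 − 8.005/22.407) = 0.77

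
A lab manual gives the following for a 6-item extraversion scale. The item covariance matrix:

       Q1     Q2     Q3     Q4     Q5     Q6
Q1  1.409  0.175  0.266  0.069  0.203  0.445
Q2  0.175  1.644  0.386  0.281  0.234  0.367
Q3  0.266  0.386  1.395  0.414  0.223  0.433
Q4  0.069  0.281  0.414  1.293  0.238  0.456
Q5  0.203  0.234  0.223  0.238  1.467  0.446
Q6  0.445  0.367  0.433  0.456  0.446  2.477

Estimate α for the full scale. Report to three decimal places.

sum of item variances = 1.409 + 1.644 + 1.395 + 1.293 + 1.467 + 2.477 = 9.685
Σ_{i<j} σ_ij = 4.636
σ²_total = 9.685 + 2 × 4.636 = 18.957
α = (k/(k−1))·(1 − sum of item variances/σ²_total) = (6/5)·(1 − 9.685/18.957) = 0.587

α = 0.587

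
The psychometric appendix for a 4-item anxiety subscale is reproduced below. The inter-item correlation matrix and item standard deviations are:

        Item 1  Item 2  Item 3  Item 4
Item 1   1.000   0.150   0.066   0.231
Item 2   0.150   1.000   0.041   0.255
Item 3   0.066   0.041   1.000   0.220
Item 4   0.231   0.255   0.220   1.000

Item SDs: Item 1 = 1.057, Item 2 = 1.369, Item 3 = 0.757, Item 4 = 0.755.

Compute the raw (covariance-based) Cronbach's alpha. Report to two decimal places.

Σσ²ᵢ = 1.057² + 1.369² + 0.757² + 0.755² = 4.1345
Covariances σ_ij = r_ij · s_i · s_j:
  σ(Item 1,Item 2) = 0.150 × 1.057 × 1.369 = 0.2171
  σ(Item 1,Item 3) = 0.066 × 1.057 × 0.757 = 0.0528
  σ(Item 1,Item 4) = 0.231 × 1.057 × 0.755 = 0.1843
  σ(Item 2,Item 3) = 0.041 × 1.369 × 0.757 = 0.0425
  σ(Item 2,Item 4) = 0.255 × 1.369 × 0.755 = 0.2636
  σ(Item 3,Item 4) = 0.220 × 0.757 × 0.755 = 0.1257
σ²_T = Σσ²ᵢ + 2·Σσ_ij = 4.1345 + 2 × 0.8860 = 5.9065
α = (4/3)·(1 − 4.1345/5.9065) = 0.40

Cronbach's alpha = 0.40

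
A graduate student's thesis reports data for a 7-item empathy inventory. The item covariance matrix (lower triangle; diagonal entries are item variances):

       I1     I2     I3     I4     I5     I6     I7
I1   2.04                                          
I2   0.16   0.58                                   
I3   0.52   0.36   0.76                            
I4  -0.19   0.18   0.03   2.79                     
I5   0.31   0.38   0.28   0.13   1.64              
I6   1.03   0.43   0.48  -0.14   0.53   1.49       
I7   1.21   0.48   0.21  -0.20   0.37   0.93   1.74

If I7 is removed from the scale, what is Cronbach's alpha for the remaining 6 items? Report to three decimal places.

Remaining items: I1, I2, I3, I4, I5, I6 (k = 6).
sum of item variances = 2.04 + 0.58 + 0.76 + 2.79 + 1.64 + 1.49 = 9.30
σ²_total = 9.30 + 2 × 4.49 = 18.28
α (item deleted) = (6/5)·(1 − 9.30/18.28) = 0.589

α = 0.589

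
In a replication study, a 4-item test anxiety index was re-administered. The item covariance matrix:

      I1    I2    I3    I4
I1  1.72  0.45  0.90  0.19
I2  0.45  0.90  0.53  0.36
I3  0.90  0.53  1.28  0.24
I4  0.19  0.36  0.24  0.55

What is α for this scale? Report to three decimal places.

α = 0.727

Σσᵢ² = 1.72 + 0.90 + 1.28 + 0.55 = 4.45
Sum of off-diagonal covariances = 2.67
total variance = 4.45 + 2 × 2.67 = 9.79
α = (k/(k−1))·(1 − Σσᵢ²/total variance) = (4/3)·(1 − 4.45/9.79) = 0.727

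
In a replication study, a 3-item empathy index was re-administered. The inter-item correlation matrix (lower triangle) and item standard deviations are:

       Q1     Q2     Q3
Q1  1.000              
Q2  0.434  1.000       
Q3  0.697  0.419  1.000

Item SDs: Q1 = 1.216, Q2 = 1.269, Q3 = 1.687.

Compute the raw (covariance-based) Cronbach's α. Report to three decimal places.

Cronbach's α = 0.754

Σσ²ᵢ = 1.216² + 1.269² + 1.687² = 5.9350
Covariances σ_ij = r_ij · s_i · s_j:
  σ(Q1,Q2) = 0.434 × 1.216 × 1.269 = 0.6697
  σ(Q1,Q3) = 0.697 × 1.216 × 1.687 = 1.4298
  σ(Q2,Q3) = 0.419 × 1.269 × 1.687 = 0.8970
σ²_T = Σσ²ᵢ + 2·Σσ_ij = 5.9350 + 2 × 2.9965 = 11.9280
α = (3/2)·(1 − 5.9350/11.9280) = 0.754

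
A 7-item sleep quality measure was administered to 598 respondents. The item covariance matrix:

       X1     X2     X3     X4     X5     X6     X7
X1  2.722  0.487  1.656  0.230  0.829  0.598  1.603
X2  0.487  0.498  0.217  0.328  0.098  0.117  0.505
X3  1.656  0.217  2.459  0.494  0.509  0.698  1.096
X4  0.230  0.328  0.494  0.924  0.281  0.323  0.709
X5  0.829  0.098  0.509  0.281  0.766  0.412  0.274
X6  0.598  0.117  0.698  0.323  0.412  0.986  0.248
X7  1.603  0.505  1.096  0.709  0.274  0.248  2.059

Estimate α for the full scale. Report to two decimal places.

α = 0.81

sum of item variances = 2.722 + 0.498 + 2.459 + 0.924 + 0.766 + 0.986 + 2.059 = 10.414
Σ_{i<j} σ_ij = 11.712
σ²_T = 10.414 + 2 × 11.712 = 33.838
α = (k/(k−1))·(1 − sum of item variances/σ²_T) = (7/6)·(1 − 10.414/33.838) = 0.81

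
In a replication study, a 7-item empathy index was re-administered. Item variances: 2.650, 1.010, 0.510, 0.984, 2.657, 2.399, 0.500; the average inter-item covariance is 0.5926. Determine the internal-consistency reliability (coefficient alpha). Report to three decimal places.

coefficient alpha = 0.816

Σσᵢ² = 2.650 + 1.010 + 0.510 + 0.984 + 2.657 + 2.399 + 0.500 = 10.710
Sum of the 21 distinct covariances = 21 × 0.5926 = 12.4446
Var(T) = Σσᵢ² + 2·Σcov = 10.710 + 2 × 12.4446 = 35.5992
α = (7/6)·(1 − 10.710/35.5992) = 0.816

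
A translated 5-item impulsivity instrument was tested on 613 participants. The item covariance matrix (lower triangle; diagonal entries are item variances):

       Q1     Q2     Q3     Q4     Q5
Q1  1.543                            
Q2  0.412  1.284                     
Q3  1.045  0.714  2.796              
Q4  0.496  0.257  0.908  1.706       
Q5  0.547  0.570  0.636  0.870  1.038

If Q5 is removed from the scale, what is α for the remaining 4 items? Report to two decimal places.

α = 0.68

Remaining items: Q1, Q2, Q3, Q4 (k = 4).
Σσ²ᵢ = 1.543 + 1.284 + 2.796 + 1.706 = 7.329
σ²_total = 7.329 + 2 × 3.832 = 14.993
α (item deleted) = (4/3)·(1 − 7.329/14.993) = 0.68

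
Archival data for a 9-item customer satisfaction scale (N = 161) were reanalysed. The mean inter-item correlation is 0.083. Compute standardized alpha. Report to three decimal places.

standardized alpha = 0.449

Standardized α = k·r̄ / (1 + (k−1)·r̄) = 9 × 0.083 / (1 + 8 × 0.083)
  = 0.7470 / 1.6640 = 0.449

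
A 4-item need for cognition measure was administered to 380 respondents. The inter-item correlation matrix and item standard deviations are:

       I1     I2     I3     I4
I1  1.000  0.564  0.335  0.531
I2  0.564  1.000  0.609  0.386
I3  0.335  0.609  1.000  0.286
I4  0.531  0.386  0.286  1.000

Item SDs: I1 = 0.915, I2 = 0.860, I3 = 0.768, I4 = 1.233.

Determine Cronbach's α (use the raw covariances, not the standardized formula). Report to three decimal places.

Σσ²ᵢ = 0.915² + 0.860² + 0.768² + 1.233² = 3.6869
Covariances σ_ij = r_ij · s_i · s_j:
  σ(I1,I2) = 0.564 × 0.915 × 0.860 = 0.4438
  σ(I1,I3) = 0.335 × 0.915 × 0.768 = 0.2354
  σ(I1,I4) = 0.531 × 0.915 × 1.233 = 0.5991
  σ(I2,I3) = 0.609 × 0.860 × 0.768 = 0.4022
  σ(I2,I4) = 0.386 × 0.860 × 1.233 = 0.4093
  σ(I3,I4) = 0.286 × 0.768 × 1.233 = 0.2708
σ²_T = Σσ²ᵢ + 2·Σσ_ij = 3.6869 + 2 × 2.3606 = 8.4081
α = (4/3)·(1 − 3.6869/8.4081) = 0.749

α = 0.749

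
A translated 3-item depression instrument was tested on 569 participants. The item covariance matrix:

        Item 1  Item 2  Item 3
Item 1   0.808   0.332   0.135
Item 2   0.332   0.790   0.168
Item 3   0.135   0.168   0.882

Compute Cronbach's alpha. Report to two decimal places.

α = 0.51

ΣVar(i) = 0.808 + 0.790 + 0.882 = 2.480
Sum of off-diagonal covariances = 0.635
Var(T) = 2.480 + 2 × 0.635 = 3.750
α = (k/(k−1))·(1 − ΣVar(i)/Var(T)) = (3/2)·(1 − 2.480/3.750) = 0.51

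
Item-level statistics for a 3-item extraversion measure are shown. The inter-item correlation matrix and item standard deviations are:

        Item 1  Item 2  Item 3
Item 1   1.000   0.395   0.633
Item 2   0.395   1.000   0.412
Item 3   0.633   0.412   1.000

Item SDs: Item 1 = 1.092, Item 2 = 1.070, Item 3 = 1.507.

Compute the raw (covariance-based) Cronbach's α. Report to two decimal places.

Cronbach's α = 0.73

Σσ²ᵢ = 1.092² + 1.070² + 1.507² = 4.6084
Covariances σ_ij = r_ij · s_i · s_j:
  σ(Item 1,Item 2) = 0.395 × 1.092 × 1.070 = 0.4615
  σ(Item 1,Item 3) = 0.633 × 1.092 × 1.507 = 1.0417
  σ(Item 2,Item 3) = 0.412 × 1.070 × 1.507 = 0.6643
σ²_T = Σσ²ᵢ + 2·Σσ_ij = 4.6084 + 2 × 2.1675 = 8.9434
α = (3/2)·(1 − 4.6084/8.9434) = 0.73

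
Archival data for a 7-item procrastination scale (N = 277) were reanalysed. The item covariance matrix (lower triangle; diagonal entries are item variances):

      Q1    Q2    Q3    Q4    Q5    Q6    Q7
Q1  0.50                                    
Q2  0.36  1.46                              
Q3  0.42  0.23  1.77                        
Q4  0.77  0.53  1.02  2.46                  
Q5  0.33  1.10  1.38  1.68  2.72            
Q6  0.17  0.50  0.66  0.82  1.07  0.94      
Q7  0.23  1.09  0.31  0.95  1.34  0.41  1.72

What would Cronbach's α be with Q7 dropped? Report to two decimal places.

Remaining items: Q1, Q2, Q3, Q4, Q5, Q6 (k = 6).
Σσᵢ² = 0.50 + 1.46 + 1.77 + 2.46 + 2.72 + 0.94 = 9.85
σ²_T = 9.85 + 2 × 11.04 = 31.93
α (item deleted) = (6/5)·(1 − 9.85/31.93) = 0.83

α = 0.83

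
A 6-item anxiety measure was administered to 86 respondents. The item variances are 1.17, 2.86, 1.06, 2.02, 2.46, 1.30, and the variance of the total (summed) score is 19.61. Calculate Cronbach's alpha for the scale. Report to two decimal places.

sum of item variances = 1.17 + 2.86 + 1.06 + 2.02 + 2.46 + 1.30 = 10.87
α = (k/(k−1))·(1 − sum of item variances/total variance) = (6/5)·(1 − 10.87/19.61) = 0.53

α = 0.53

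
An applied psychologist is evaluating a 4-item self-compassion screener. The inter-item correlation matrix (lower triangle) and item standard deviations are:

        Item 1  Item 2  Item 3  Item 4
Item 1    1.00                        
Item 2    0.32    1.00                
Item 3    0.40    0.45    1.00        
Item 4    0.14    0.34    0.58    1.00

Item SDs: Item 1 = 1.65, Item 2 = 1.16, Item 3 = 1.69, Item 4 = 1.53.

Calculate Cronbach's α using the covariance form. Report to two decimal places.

Σσ²ᵢ = 1.65² + 1.16² + 1.69² + 1.53² = 9.2651
Covariances σ_ij = r_ij · s_i · s_j:
  σ(Item 1,Item 2) = 0.32 × 1.65 × 1.16 = 0.6125
  σ(Item 1,Item 3) = 0.40 × 1.65 × 1.69 = 1.1154
  σ(Item 1,Item 4) = 0.14 × 1.65 × 1.53 = 0.3534
  σ(Item 2,Item 3) = 0.45 × 1.16 × 1.69 = 0.8822
  σ(Item 2,Item 4) = 0.34 × 1.16 × 1.53 = 0.6034
  σ(Item 3,Item 4) = 0.58 × 1.69 × 1.53 = 1.4997
σ²_T = Σσ²ᵢ + 2·Σσ_ij = 9.2651 + 2 × 5.0666 = 19.3983
α = (4/3)·(1 − 9.2651/19.3983) = 0.70

Cronbach's α = 0.70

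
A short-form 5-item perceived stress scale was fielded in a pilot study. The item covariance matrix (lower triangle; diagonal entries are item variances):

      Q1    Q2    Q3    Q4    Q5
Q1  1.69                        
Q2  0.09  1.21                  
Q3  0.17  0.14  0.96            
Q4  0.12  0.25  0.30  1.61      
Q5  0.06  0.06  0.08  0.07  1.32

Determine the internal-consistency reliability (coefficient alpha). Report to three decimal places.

sum of item variances = 1.69 + 1.21 + 0.96 + 1.61 + 1.32 = 6.79
Sum of the distinct covariances = 1.34
total variance = 6.79 + 2 × 1.34 = 9.47
α = (k/(k−1))·(1 − sum of item variances/total variance) = (5/4)·(1 − 6.79/9.47) = 0.354

coefficient alpha = 0.354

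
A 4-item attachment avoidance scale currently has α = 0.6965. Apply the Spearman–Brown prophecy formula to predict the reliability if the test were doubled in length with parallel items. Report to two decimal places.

Length factor m = 2
α' = m·α / (1 + (m−1)·α)
   = 2 × 0.6965 / (1 + (2 − 1) × 0.6965)
   = 1.3930 / 1.6965 = 0.82

predicted reliability = 0.82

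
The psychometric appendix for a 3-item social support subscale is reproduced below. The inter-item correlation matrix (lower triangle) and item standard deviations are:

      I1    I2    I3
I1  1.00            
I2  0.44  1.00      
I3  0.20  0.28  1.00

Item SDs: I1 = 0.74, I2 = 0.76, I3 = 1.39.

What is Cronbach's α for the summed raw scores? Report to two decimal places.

α = 0.49

Σσ²ᵢ = 0.74² + 0.76² + 1.39² = 3.0573
Covariances σ_ij = r_ij · s_i · s_j:
  σ(I1,I2) = 0.44 × 0.74 × 0.76 = 0.2475
  σ(I1,I3) = 0.20 × 0.74 × 1.39 = 0.2057
  σ(I2,I3) = 0.28 × 0.76 × 1.39 = 0.2958
σ²_T = Σσ²ᵢ + 2·Σσ_ij = 3.0573 + 2 × 0.7490 = 4.5553
α = (3/2)·(1 − 3.0573/4.5553) = 0.49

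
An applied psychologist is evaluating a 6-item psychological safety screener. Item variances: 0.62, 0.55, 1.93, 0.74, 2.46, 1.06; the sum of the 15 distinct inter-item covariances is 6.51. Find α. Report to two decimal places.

Σσᵢ² = 0.62 + 0.55 + 1.93 + 0.74 + 2.46 + 1.06 = 7.36
Sum of distinct covariances = 6.51
σ²_T = Σσᵢ² + 2·Σcov = 7.36 + 2 × 6.51 = 20.38
α = (6/5)·(1 − 7.36/20.38) = 0.77

α = 0.77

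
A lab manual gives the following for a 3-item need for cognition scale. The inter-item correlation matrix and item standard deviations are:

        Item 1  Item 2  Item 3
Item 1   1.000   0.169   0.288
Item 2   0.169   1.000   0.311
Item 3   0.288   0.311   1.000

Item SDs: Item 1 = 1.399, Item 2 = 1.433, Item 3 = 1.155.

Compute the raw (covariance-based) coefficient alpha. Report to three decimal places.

Σσ²ᵢ = 1.399² + 1.433² + 1.155² = 5.3447
Covariances σ_ij = r_ij · s_i · s_j:
  σ(Item 1,Item 2) = 0.169 × 1.399 × 1.433 = 0.3388
  σ(Item 1,Item 3) = 0.288 × 1.399 × 1.155 = 0.4654
  σ(Item 2,Item 3) = 0.311 × 1.433 × 1.155 = 0.5147
σ²_T = Σσ²ᵢ + 2·Σσ_ij = 5.3447 + 2 × 1.3189 = 7.9825
α = (3/2)·(1 − 5.3447/7.9825) = 0.496

coefficient alpha = 0.496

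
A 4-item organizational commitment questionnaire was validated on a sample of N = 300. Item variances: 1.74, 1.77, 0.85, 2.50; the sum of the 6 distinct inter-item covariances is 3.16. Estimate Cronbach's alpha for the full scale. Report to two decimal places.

sum of item variances = 1.74 + 1.77 + 0.85 + 2.50 = 6.86
Sum of distinct covariances = 3.16
σ²_total = sum of item variances + 2·Σcov = 6.86 + 2 × 3.16 = 13.18
α = (4/3)·(1 − 6.86/13.18) = 0.64

α = 0.64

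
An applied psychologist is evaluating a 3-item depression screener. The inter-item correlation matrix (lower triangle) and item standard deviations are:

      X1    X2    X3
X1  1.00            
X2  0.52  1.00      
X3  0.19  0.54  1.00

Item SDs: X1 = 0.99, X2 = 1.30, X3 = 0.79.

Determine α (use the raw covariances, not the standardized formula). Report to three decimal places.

Σσ²ᵢ = 0.99² + 1.30² + 0.79² = 3.2942
Covariances σ_ij = r_ij · s_i · s_j:
  σ(X1,X2) = 0.52 × 0.99 × 1.30 = 0.6692
  σ(X1,X3) = 0.19 × 0.99 × 0.79 = 0.1486
  σ(X2,X3) = 0.54 × 1.30 × 0.79 = 0.5546
σ²_T = Σσ²ᵢ + 2·Σσ_ij = 3.2942 + 2 × 1.3724 = 6.0390
α = (3/2)·(1 − 3.2942/6.0390) = 0.682

α = 0.682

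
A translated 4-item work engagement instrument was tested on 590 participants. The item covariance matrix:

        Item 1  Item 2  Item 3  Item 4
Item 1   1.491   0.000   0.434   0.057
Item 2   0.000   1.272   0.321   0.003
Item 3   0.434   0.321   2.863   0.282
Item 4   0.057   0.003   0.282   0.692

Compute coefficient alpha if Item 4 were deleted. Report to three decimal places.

coefficient alpha = 0.317

Remaining items: Item 1, Item 2, Item 3 (k = 3).
ΣVar(i) = 1.491 + 1.272 + 2.863 = 5.626
σ²_T = 5.626 + 2 × 0.755 = 7.136
α (item deleted) = (3/2)·(1 − 5.626/7.136) = 0.317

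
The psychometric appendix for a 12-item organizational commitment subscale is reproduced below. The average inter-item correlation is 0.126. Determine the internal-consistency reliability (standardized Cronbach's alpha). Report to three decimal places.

Standardized α = k·r̄ / (1 + (k−1)·r̄) = 12 × 0.126 / (1 + 11 × 0.126)
  = 1.5120 / 2.3860 = 0.634

α = 0.634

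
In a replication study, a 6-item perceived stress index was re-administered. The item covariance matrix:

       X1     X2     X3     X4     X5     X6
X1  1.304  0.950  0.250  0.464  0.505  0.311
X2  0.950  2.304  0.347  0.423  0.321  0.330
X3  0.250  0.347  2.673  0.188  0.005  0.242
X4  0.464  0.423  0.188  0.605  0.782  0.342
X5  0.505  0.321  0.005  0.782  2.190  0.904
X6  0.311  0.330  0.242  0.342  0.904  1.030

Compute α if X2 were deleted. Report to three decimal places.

α = 0.632

Remaining items: X1, X3, X4, X5, X6 (k = 5).
ΣVar(i) = 1.304 + 2.673 + 0.605 + 2.190 + 1.030 = 7.802
total variance = 7.802 + 2 × 3.993 = 15.788
α (item deleted) = (5/4)·(1 − 7.802/15.788) = 0.632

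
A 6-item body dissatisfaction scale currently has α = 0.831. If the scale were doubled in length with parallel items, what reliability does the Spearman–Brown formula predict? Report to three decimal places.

Length factor m = 2
α' = m·α / (1 + (m−1)·α)
   = 2 × 0.831 / (1 + (2 − 1) × 0.831)
   = 1.6620 / 1.8310 = 0.908

predicted reliability = 0.908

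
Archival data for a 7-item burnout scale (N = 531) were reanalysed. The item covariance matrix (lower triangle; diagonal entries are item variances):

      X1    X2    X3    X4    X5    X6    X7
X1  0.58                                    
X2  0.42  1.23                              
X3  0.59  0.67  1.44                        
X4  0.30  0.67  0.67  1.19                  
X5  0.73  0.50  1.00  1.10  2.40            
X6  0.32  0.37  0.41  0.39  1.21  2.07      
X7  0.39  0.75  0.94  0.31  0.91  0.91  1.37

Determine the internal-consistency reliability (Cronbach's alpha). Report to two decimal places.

α = 0.85

Σσᵢ² = 0.58 + 1.23 + 1.44 + 1.19 + 2.40 + 2.07 + 1.37 = 10.28
Σ_{i<j} σ_ij = 13.56
σ²_total = 10.28 + 2 × 13.56 = 37.40
α = (k/(k−1))·(1 − Σσᵢ²/σ²_total) = (7/6)·(1 − 10.28/37.40) = 0.85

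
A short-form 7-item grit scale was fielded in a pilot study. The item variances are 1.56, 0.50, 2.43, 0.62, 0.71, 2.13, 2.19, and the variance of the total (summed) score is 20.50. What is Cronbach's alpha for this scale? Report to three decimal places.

α = 0.590

Σσᵢ² = 1.56 + 0.50 + 2.43 + 0.62 + 0.71 + 2.13 + 2.19 = 10.14
α = (k/(k−1))·(1 − Σσᵢ²/σ²_T) = (7/6)·(1 − 10.14/20.50) = 0.590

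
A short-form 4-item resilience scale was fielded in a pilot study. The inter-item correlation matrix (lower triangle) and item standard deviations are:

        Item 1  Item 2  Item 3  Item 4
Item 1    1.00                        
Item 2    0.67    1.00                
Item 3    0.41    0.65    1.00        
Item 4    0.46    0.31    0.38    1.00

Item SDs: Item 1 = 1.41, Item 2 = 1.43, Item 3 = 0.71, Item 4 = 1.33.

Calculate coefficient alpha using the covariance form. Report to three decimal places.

coefficient alpha = 0.764

Σσ²ᵢ = 1.41² + 1.43² + 0.71² + 1.33² = 6.3060
Covariances σ_ij = r_ij · s_i · s_j:
  σ(Item 1,Item 2) = 0.67 × 1.41 × 1.43 = 1.3509
  σ(Item 1,Item 3) = 0.41 × 1.41 × 0.71 = 0.4105
  σ(Item 1,Item 4) = 0.46 × 1.41 × 1.33 = 0.8626
  σ(Item 2,Item 3) = 0.65 × 1.43 × 0.71 = 0.6599
  σ(Item 2,Item 4) = 0.31 × 1.43 × 1.33 = 0.5896
  σ(Item 3,Item 4) = 0.38 × 0.71 × 1.33 = 0.3588
σ²_T = Σσ²ᵢ + 2·Σσ_ij = 6.3060 + 2 × 4.2323 = 14.7706
α = (4/3)·(1 − 6.3060/14.7706) = 0.764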